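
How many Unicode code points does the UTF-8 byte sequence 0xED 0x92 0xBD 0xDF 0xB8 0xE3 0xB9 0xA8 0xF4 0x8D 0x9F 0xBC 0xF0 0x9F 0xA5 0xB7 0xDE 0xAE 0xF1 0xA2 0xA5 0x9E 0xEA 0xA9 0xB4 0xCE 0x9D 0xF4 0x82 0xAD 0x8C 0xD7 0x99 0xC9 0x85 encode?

Byte at offset 0: 0xED = 11101101 → 3-byte char (#1). Advance 3.
Byte at offset 3: 0xDF = 11011111 → 2-byte char (#2). Advance 2.
Byte at offset 5: 0xE3 = 11100011 → 3-byte char (#3). Advance 3.
Byte at offset 8: 0xF4 = 11110100 → 4-byte char (#4). Advance 4.
Byte at offset 12: 0xF0 = 11110000 → 4-byte char (#5). Advance 4.
Byte at offset 16: 0xDE = 11011110 → 2-byte char (#6). Advance 2.
Byte at offset 18: 0xF1 = 11110001 → 4-byte char (#7). Advance 4.
Byte at offset 22: 0xEA = 11101010 → 3-byte char (#8). Advance 3.
Byte at offset 25: 0xCE = 11001110 → 2-byte char (#9). Advance 2.
Byte at offset 27: 0xF4 = 11110100 → 4-byte char (#10). Advance 4.
Byte at offset 31: 0xD7 = 11010111 → 2-byte char (#11). Advance 2.
Byte at offset 33: 0xC9 = 11001001 → 2-byte char (#12). Advance 2.
Reached end at offset 35 after 12 code points.

12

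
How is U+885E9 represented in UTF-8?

U+885E9 = 0x885E9 = 558569 decimal. In range U+10000–U+10FFFF → 4-byte form: 11110xxx 10xxxxxx 10xxxxxx 10xxxxxx.
Binary (21 bits): 010001000010111101001.
Split 3+6+6+6: 010 | 001000 | 010111 | 101001.
Byte 1: 11110010 = 0xF2.
Byte 2: 10001000 = 0x88.
Byte 3: 10010111 = 0x97.
Byte 4: 10101001 = 0xA9.

F2 88 97 A9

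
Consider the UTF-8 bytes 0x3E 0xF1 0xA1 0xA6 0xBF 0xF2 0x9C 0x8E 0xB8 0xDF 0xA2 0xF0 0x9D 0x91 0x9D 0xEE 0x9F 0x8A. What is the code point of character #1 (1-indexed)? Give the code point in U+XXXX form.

Offset 0: leading byte 0x3E = 00111110 → 1-byte char #1 = 3E.
Leading byte 0x3E = 00111110 matches 0xxxxxxx → 1-byte sequence.
Byte 1: 0x3E = 00111110, payload 0111110 (7 bits).
Concatenate: 0111110 = 0x3E (7 bits → U+003E).

U+003E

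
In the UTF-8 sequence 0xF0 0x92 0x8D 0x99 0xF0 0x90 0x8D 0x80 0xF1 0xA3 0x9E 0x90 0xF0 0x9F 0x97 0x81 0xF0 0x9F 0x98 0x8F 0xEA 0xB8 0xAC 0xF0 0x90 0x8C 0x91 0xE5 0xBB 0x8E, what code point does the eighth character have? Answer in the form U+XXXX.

Offset 0: leading byte 0xF0 = 11110000 → 4-byte char #1 = F0 92 8D 99.
Offset 4: leading byte 0xF0 = 11110000 → 4-byte char #2 = F0 90 8D 80.
Offset 8: leading byte 0xF1 = 11110001 → 4-byte char #3 = F1 A3 9E 90.
Offset 12: leading byte 0xF0 = 11110000 → 4-byte char #4 = F0 9F 97 81.
Offset 16: leading byte 0xF0 = 11110000 → 4-byte char #5 = F0 9F 98 8F.
Offset 20: leading byte 0xEA = 11101010 → 3-byte char #6 = EA B8 AC.
Offset 23: leading byte 0xF0 = 11110000 → 4-byte char #7 = F0 90 8C 91.
Offset 27: leading byte 0xE5 = 11100101 → 3-byte char #8 = E5 BB 8E.
Leading byte 0xE5 = 11100101 matches 1110xxxx → 3-byte sequence.
Byte 1: 0xE5 = 11100101, payload 0101 (4 bits).
Byte 2: 0xBB = 10111011 (10xxxxxx ✓), payload 111011.
Byte 3: 0x8E = 10001110 (10xxxxxx ✓), payload 001110.
Concatenate: 0101111011001110 = 0x5ECE (16 bits → U+5ECE).

U+5ECE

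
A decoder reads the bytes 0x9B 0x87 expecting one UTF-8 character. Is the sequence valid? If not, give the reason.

Byte 0x9B = 10011011 has the form 10xxxxxx — a continuation byte — but there is no preceding leading byte.

invalid (continuation byte with no leading byte)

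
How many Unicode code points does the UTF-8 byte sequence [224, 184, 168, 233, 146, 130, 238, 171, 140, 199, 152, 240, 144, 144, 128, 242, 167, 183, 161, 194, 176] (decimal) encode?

7

Byte at offset 0: 0xE0 = 11100000 → 3-byte char (#1). Advance 3.
Byte at offset 3: 0xE9 = 11101001 → 3-byte char (#2). Advance 3.
Byte at offset 6: 0xEE = 11101110 → 3-byte char (#3). Advance 3.
Byte at offset 9: 0xC7 = 11000111 → 2-byte char (#4). Advance 2.
Byte at offset 11: 0xF0 = 11110000 → 4-byte char (#5). Advance 4.
Byte at offset 15: 0xF2 = 11110010 → 4-byte char (#6). Advance 4.
Byte at offset 19: 0xC2 = 11000010 → 2-byte char (#7). Advance 2.
Reached end at offset 21 after 7 code points.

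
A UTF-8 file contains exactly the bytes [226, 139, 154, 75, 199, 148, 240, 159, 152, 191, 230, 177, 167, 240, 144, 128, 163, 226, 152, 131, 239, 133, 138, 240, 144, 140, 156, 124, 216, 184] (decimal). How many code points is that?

Byte at offset 0: 0xE2 = 11100010 → 3-byte char (#1). Advance 3.
Byte at offset 3: 0x4B = 01001011 → 1-byte char (#2). Advance 1.
Byte at offset 4: 0xC7 = 11000111 → 2-byte char (#3). Advance 2.
Byte at offset 6: 0xF0 = 11110000 → 4-byte char (#4). Advance 4.
Byte at offset 10: 0xE6 = 11100110 → 3-byte char (#5). Advance 3.
Byte at offset 13: 0xF0 = 11110000 → 4-byte char (#6). Advance 4.
Byte at offset 17: 0xE2 = 11100010 → 3-byte char (#7). Advance 3.
Byte at offset 20: 0xEF = 11101111 → 3-byte char (#8). Advance 3.
Byte at offset 23: 0xF0 = 11110000 → 4-byte char (#9). Advance 4.
Byte at offset 27: 0x7C = 01111100 → 1-byte char (#10). Advance 1.
Byte at offset 28: 0xD8 = 11011000 → 2-byte char (#11). Advance 2.
Reached end at offset 30 after 11 code points.

11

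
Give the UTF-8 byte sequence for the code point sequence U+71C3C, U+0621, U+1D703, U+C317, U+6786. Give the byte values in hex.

F1 B1 B0 BC D8 A1 F0 9D 9C 83 EC 8C 97 E6 9E 86

U+71C3C: 4-byte form → F1 B1 B0 BC.
U+0621: 2-byte form → D8 A1.
U+1D703: 4-byte form → F0 9D 9C 83.
U+C317: 3-byte form → EC 8C 97.
U+6786: 3-byte form → E6 9E 86.
Concatenated (16 bytes): F1 B1 B0 BC D8 A1 F0 9D 9C 83 EC 8C 97 E6 9E 86.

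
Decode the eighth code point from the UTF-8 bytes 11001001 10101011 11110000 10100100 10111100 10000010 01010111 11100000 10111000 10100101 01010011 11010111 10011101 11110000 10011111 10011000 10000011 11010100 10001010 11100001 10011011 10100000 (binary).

Offset 0: leading byte 0xC9 = 11001001 → 2-byte char #1 = C9 AB.
Offset 2: leading byte 0xF0 = 11110000 → 4-byte char #2 = F0 A4 BC 82.
Offset 6: leading byte 0x57 = 01010111 → 1-byte char #3 = 57.
Offset 7: leading byte 0xE0 = 11100000 → 3-byte char #4 = E0 B8 A5.
Offset 10: leading byte 0x53 = 01010011 → 1-byte char #5 = 53.
Offset 11: leading byte 0xD7 = 11010111 → 2-byte char #6 = D7 9D.
Offset 13: leading byte 0xF0 = 11110000 → 4-byte char #7 = F0 9F 98 83.
Offset 17: leading byte 0xD4 = 11010100 → 2-byte char #8 = D4 8A.
Leading byte 0xD4 = 11010100 matches 110xxxxx → 2-byte sequence.
Byte 1: 0xD4 = 11010100, payload 10100 (5 bits).
Byte 2: 0x8A = 10001010 (10xxxxxx ✓), payload 001010.
Concatenate: 10100001010 = 0x50A (11 bits → U+050A).

U+050A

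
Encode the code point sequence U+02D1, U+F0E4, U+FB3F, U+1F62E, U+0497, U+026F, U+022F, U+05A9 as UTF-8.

U+02D1: 2-byte form → CB 91.
U+F0E4: 3-byte form → EF 83 A4.
U+FB3F: 3-byte form → EF AC BF.
U+1F62E: 4-byte form → F0 9F 98 AE.
U+0497: 2-byte form → D2 97.
U+026F: 2-byte form → C9 AF.
U+022F: 2-byte form → C8 AF.
U+05A9: 2-byte form → D6 A9.
Concatenated (20 bytes): CB 91 EF 83 A4 EF AC BF F0 9F 98 AE D2 97 C9 AF C8 AF D6 A9.

CB 91 EF 83 A4 EF AC BF F0 9F 98 AE D2 97 C9 AF C8 AF D6 A9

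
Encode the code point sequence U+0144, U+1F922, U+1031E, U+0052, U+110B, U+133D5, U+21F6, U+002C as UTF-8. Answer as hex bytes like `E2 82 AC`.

U+0144: 2-byte form → C5 84.
U+1F922: 4-byte form → F0 9F A4 A2.
U+1031E: 4-byte form → F0 90 8C 9E.
U+0052: 1-byte form → 52.
U+110B: 3-byte form → E1 84 8B.
U+133D5: 4-byte form → F0 93 8F 95.
U+21F6: 3-byte form → E2 87 B6.
U+002C: 1-byte form → 2C.
Concatenated (22 bytes): C5 84 F0 9F A4 A2 F0 90 8C 9E 52 E1 84 8B F0 93 8F 95 E2 87 B6 2C.

C5 84 F0 9F A4 A2 F0 90 8C 9E 52 E1 84 8B F0 93 8F 95 E2 87 B6 2C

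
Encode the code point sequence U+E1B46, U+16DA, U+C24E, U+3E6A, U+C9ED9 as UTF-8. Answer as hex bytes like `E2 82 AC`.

U+E1B46: 4-byte form → F3 A1 AD 86.
U+16DA: 3-byte form → E1 9B 9A.
U+C24E: 3-byte form → EC 89 8E.
U+3E6A: 3-byte form → E3 B9 AA.
U+C9ED9: 4-byte form → F3 89 BB 99.
Concatenated (17 bytes): F3 A1 AD 86 E1 9B 9A EC 89 8E E3 B9 AA F3 89 BB 99.

F3 A1 AD 86 E1 9B 9A EC 89 8E E3 B9 AA F3 89 BB 99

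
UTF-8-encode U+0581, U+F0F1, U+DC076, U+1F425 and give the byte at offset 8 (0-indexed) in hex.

0xB6

U+0581 → 2-byte form D6 81 at offsets 0–1.
U+F0F1 → 3-byte form EF 83 B1 at offsets 2–4.
U+DC076 → 4-byte form F3 9C 81 B6 at offsets 5–8.
Offset 8 falls in char 3's range; it's byte 4 of F3 9C 81 B6 = 0xB6.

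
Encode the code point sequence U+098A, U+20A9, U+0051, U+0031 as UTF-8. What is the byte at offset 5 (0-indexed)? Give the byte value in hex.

0xA9

U+098A → 3-byte form E0 A6 8A at offsets 0–2.
U+20A9 → 3-byte form E2 82 A9 at offsets 3–5.
Offset 5 falls in char 2's range; it's byte 3 of E2 82 A9 = 0xA9.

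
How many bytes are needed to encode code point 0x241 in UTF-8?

2

U+0241 = 0x241. UTF-8 uses 1 byte below 0x80, 2 below 0x800, 3 below 0x10000, 4 up to 0x10FFFF. 0x241 is in U+0080–U+07FF → 2 bytes.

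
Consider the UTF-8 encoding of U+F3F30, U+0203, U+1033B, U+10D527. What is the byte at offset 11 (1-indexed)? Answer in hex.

0xF4

1-indexed offset 11 is 0-indexed offset 10.
U+F3F30 → 4-byte form F3 B3 BC B0 at offsets 0–3.
U+0203 → 2-byte form C8 83 at offsets 4–5.
U+1033B → 4-byte form F0 90 8C BB at offsets 6–9.
U+10D527 → 4-byte form F4 8D 94 A7 at offsets 10–13.
Offset 10 falls in char 4's range; it's byte 1 of F4 8D 94 A7 = 0xF4.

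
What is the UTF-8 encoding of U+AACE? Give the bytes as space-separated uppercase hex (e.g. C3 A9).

EA AB 8E

U+AACE = 0xAACE = 43726 decimal. In range U+0800–U+FFFF → 3-byte form: 1110xxxx 10xxxxxx 10xxxxxx.
Binary (16 bits): 1010101011001110.
Split 4+6+6: 1010 | 101011 | 001110.
Byte 1: 11101010 = 0xEA.
Byte 2: 10101011 = 0xAB.
Byte 3: 10001110 = 0x8E.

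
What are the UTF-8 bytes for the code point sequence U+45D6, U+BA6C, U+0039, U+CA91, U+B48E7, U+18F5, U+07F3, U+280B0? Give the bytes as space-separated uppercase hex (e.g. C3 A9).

E4 97 96 EB A9 AC 39 EC AA 91 F2 B4 A3 A7 E1 A3 B5 DF B3 F0 A8 82 B0

U+45D6: 3-byte form → E4 97 96.
U+BA6C: 3-byte form → EB A9 AC.
U+0039: 1-byte form → 39.
U+CA91: 3-byte form → EC AA 91.
U+B48E7: 4-byte form → F2 B4 A3 A7.
U+18F5: 3-byte form → E1 A3 B5.
U+07F3: 2-byte form → DF B3.
U+280B0: 4-byte form → F0 A8 82 B0.
Concatenated (23 bytes): E4 97 96 EB A9 AC 39 EC AA 91 F2 B4 A3 A7 E1 A3 B5 DF B3 F0 A8 82 B0.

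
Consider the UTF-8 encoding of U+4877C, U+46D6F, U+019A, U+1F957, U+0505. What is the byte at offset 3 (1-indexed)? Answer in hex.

1-indexed offset 3 is 0-indexed offset 2.
U+4877C → 4-byte form F1 88 9D BC at offsets 0–3.
Offset 2 falls in char 1's range; it's byte 3 of F1 88 9D BC = 0x9D.

0x9D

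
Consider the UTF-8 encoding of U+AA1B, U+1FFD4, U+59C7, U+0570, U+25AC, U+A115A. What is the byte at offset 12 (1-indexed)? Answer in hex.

0xB0

1-indexed offset 12 is 0-indexed offset 11.
U+AA1B → 3-byte form EA A8 9B at offsets 0–2.
U+1FFD4 → 4-byte form F0 9F BF 94 at offsets 3–6.
U+59C7 → 3-byte form E5 A7 87 at offsets 7–9.
U+0570 → 2-byte form D5 B0 at offsets 10–11.
Offset 11 falls in char 4's range; it's byte 2 of D5 B0 = 0xB0.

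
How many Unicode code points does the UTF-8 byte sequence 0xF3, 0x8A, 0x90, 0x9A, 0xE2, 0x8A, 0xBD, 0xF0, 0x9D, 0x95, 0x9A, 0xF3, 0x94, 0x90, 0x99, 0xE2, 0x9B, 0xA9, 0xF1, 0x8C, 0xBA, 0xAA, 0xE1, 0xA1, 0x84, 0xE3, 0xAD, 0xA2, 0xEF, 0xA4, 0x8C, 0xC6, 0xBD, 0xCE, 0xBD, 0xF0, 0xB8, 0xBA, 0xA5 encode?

Byte at offset 0: 0xF3 = 11110011 → 4-byte char (#1). Advance 4.
Byte at offset 4: 0xE2 = 11100010 → 3-byte char (#2). Advance 3.
Byte at offset 7: 0xF0 = 11110000 → 4-byte char (#3). Advance 4.
Byte at offset 11: 0xF3 = 11110011 → 4-byte char (#4). Advance 4.
Byte at offset 15: 0xE2 = 11100010 → 3-byte char (#5). Advance 3.
Byte at offset 18: 0xF1 = 11110001 → 4-byte char (#6). Advance 4.
Byte at offset 22: 0xE1 = 11100001 → 3-byte char (#7). Advance 3.
Byte at offset 25: 0xE3 = 11100011 → 3-byte char (#8). Advance 3.
Byte at offset 28: 0xEF = 11101111 → 3-byte char (#9). Advance 3.
Byte at offset 31: 0xC6 = 11000110 → 2-byte char (#10). Advance 2.
Byte at offset 33: 0xCE = 11001110 → 2-byte char (#11). Advance 2.
Byte at offset 35: 0xF0 = 11110000 → 4-byte char (#12). Advance 4.
Reached end at offset 39 after 12 code points.

12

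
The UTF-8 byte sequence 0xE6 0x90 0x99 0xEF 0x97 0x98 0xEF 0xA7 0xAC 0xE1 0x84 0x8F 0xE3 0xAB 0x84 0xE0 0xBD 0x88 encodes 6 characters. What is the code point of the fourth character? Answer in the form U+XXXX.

Offset 0: leading byte 0xE6 = 11100110 → 3-byte char #1 = E6 90 99.
Offset 3: leading byte 0xEF = 11101111 → 3-byte char #2 = EF 97 98.
Offset 6: leading byte 0xEF = 11101111 → 3-byte char #3 = EF A7 AC.
Offset 9: leading byte 0xE1 = 11100001 → 3-byte char #4 = E1 84 8F.
Leading byte 0xE1 = 11100001 matches 1110xxxx → 3-byte sequence.
Byte 1: 0xE1 = 11100001, payload 0001 (4 bits).
Byte 2: 0x84 = 10000100 (10xxxxxx ✓), payload 000100.
Byte 3: 0x8F = 10001111 (10xxxxxx ✓), payload 001111.
Concatenate: 0001000100001111 = 0x110F (16 bits → U+110F).

U+110F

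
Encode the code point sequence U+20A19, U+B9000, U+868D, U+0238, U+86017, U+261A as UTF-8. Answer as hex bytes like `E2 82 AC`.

F0 A0 A8 99 F2 B9 80 80 E8 9A 8D C8 B8 F2 86 80 97 E2 98 9A

U+20A19: 4-byte form → F0 A0 A8 99.
U+B9000: 4-byte form → F2 B9 80 80.
U+868D: 3-byte form → E8 9A 8D.
U+0238: 2-byte form → C8 B8.
U+86017: 4-byte form → F2 86 80 97.
U+261A: 3-byte form → E2 98 9A.
Concatenated (20 bytes): F0 A0 A8 99 F2 B9 80 80 E8 9A 8D C8 B8 F2 86 80 97 E2 98 9A.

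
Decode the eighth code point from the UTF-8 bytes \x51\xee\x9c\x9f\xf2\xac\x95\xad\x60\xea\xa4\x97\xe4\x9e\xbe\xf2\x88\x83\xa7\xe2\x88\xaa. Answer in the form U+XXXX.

U+222A

Offset 0: leading byte 0x51 = 01010001 → 1-byte char #1 = 51.
Offset 1: leading byte 0xEE = 11101110 → 3-byte char #2 = EE 9C 9F.
Offset 4: leading byte 0xF2 = 11110010 → 4-byte char #3 = F2 AC 95 AD.
Offset 8: leading byte 0x60 = 01100000 → 1-byte char #4 = 60.
Offset 9: leading byte 0xEA = 11101010 → 3-byte char #5 = EA A4 97.
Offset 12: leading byte 0xE4 = 11100100 → 3-byte char #6 = E4 9E BE.
Offset 15: leading byte 0xF2 = 11110010 → 4-byte char #7 = F2 88 83 A7.
Offset 19: leading byte 0xE2 = 11100010 → 3-byte char #8 = E2 88 AA.
Leading byte 0xE2 = 11100010 matches 1110xxxx → 3-byte sequence.
Byte 1: 0xE2 = 11100010, payload 0010 (4 bits).
Byte 2: 0x88 = 10001000 (10xxxxxx ✓), payload 001000.
Byte 3: 0xAA = 10101010 (10xxxxxx ✓), payload 101010.
Concatenate: 0010001000101010 = 0x222A (16 bits → U+222A).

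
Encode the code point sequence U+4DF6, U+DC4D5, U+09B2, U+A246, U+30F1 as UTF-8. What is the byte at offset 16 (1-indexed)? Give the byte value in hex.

1-indexed offset 16 is 0-indexed offset 15.
U+4DF6 → 3-byte form E4 B7 B6 at offsets 0–2.
U+DC4D5 → 4-byte form F3 9C 93 95 at offsets 3–6.
U+09B2 → 3-byte form E0 A6 B2 at offsets 7–9.
U+A246 → 3-byte form EA 89 86 at offsets 10–12.
U+30F1 → 3-byte form E3 83 B1 at offsets 13–15.
Offset 15 falls in char 5's range; it's byte 3 of E3 83 B1 = 0xB1.

0xB1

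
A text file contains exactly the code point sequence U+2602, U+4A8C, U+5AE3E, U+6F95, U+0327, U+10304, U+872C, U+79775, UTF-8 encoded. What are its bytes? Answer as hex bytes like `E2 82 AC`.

U+2602: 3-byte form → E2 98 82.
U+4A8C: 3-byte form → E4 AA 8C.
U+5AE3E: 4-byte form → F1 9A B8 BE.
U+6F95: 3-byte form → E6 BE 95.
U+0327: 2-byte form → CC A7.
U+10304: 4-byte form → F0 90 8C 84.
U+872C: 3-byte form → E8 9C AC.
U+79775: 4-byte form → F1 B9 9D B5.
Concatenated (26 bytes): E2 98 82 E4 AA 8C F1 9A B8 BE E6 BE 95 CC A7 F0 90 8C 84 E8 9C AC F1 B9 9D B5.

E2 98 82 E4 AA 8C F1 9A B8 BE E6 BE 95 CC A7 F0 90 8C 84 E8 9C AC F1 B9 9D B5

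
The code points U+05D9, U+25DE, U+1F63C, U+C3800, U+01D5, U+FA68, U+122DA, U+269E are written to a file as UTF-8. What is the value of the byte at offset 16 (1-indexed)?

0xEF

1-indexed offset 16 is 0-indexed offset 15.
U+05D9 → 2-byte form D7 99 at offsets 0–1.
U+25DE → 3-byte form E2 97 9E at offsets 2–4.
U+1F63C → 4-byte form F0 9F 98 BC at offsets 5–8.
U+C3800 → 4-byte form F3 83 A0 80 at offsets 9–12.
U+01D5 → 2-byte form C7 95 at offsets 13–14.
U+FA68 → 3-byte form EF A9 A8 at offsets 15–17.
Offset 15 falls in char 6's range; it's byte 1 of EF A9 A8 = 0xEF.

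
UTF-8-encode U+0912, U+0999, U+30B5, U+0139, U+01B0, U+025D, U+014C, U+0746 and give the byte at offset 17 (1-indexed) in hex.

1-indexed offset 17 is 0-indexed offset 16.
U+0912 → 3-byte form E0 A4 92 at offsets 0–2.
U+0999 → 3-byte form E0 A6 99 at offsets 3–5.
U+30B5 → 3-byte form E3 82 B5 at offsets 6–8.
U+0139 → 2-byte form C4 B9 at offsets 9–10.
U+01B0 → 2-byte form C6 B0 at offsets 11–12.
U+025D → 2-byte form C9 9D at offsets 13–14.
U+014C → 2-byte form C5 8C at offsets 15–16.
Offset 16 falls in char 7's range; it's byte 2 of C5 8C = 0x8C.

0x8C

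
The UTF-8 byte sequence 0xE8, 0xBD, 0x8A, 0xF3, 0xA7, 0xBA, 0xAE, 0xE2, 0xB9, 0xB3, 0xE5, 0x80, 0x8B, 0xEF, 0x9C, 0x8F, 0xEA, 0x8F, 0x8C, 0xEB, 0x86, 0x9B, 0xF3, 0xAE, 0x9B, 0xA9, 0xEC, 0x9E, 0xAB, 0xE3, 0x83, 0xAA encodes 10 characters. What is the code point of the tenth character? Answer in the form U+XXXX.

U+30EA

Offset 0: leading byte 0xE8 = 11101000 → 3-byte char #1 = E8 BD 8A.
Offset 3: leading byte 0xF3 = 11110011 → 4-byte char #2 = F3 A7 BA AE.
Offset 7: leading byte 0xE2 = 11100010 → 3-byte char #3 = E2 B9 B3.
Offset 10: leading byte 0xE5 = 11100101 → 3-byte char #4 = E5 80 8B.
Offset 13: leading byte 0xEF = 11101111 → 3-byte char #5 = EF 9C 8F.
Offset 16: leading byte 0xEA = 11101010 → 3-byte char #6 = EA 8F 8C.
Offset 19: leading byte 0xEB = 11101011 → 3-byte char #7 = EB 86 9B.
Offset 22: leading byte 0xF3 = 11110011 → 4-byte char #8 = F3 AE 9B A9.
Offset 26: leading byte 0xEC = 11101100 → 3-byte char #9 = EC 9E AB.
Offset 29: leading byte 0xE3 = 11100011 → 3-byte char #10 = E3 83 AA.
Leading byte 0xE3 = 11100011 matches 1110xxxx → 3-byte sequence.
Byte 1: 0xE3 = 11100011, payload 0011 (4 bits).
Byte 2: 0x83 = 10000011 (10xxxxxx ✓), payload 000011.
Byte 3: 0xAA = 10101010 (10xxxxxx ✓), payload 101010.
Concatenate: 0011000011101010 = 0x30EA (16 bits → U+30EA).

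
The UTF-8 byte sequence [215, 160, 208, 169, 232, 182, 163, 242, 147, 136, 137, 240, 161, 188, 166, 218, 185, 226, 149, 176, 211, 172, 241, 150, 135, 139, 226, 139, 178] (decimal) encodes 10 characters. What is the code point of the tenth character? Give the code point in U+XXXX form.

U+22F2

Offset 0: leading byte 0xD7 = 11010111 → 2-byte char #1 = D7 A0.
Offset 2: leading byte 0xD0 = 11010000 → 2-byte char #2 = D0 A9.
Offset 4: leading byte 0xE8 = 11101000 → 3-byte char #3 = E8 B6 A3.
Offset 7: leading byte 0xF2 = 11110010 → 4-byte char #4 = F2 93 88 89.
Offset 11: leading byte 0xF0 = 11110000 → 4-byte char #5 = F0 A1 BC A6.
Offset 15: leading byte 0xDA = 11011010 → 2-byte char #6 = DA B9.
Offset 17: leading byte 0xE2 = 11100010 → 3-byte char #7 = E2 95 B0.
Offset 20: leading byte 0xD3 = 11010011 → 2-byte char #8 = D3 AC.
Offset 22: leading byte 0xF1 = 11110001 → 4-byte char #9 = F1 96 87 8B.
Offset 26: leading byte 0xE2 = 11100010 → 3-byte char #10 = E2 8B B2.
Leading byte 0xE2 = 11100010 matches 1110xxxx → 3-byte sequence.
Byte 1: 0xE2 = 11100010, payload 0010 (4 bits).
Byte 2: 0x8B = 10001011 (10xxxxxx ✓), payload 001011.
Byte 3: 0xB2 = 10110010 (10xxxxxx ✓), payload 110010.
Concatenate: 0010001011110010 = 0x22F2 (16 bits → U+22F2).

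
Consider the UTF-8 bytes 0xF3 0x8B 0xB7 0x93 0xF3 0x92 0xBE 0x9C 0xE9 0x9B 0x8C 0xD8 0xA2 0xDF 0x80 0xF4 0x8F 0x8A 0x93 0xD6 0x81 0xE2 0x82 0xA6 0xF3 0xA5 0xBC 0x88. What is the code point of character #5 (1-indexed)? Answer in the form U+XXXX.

Offset 0: leading byte 0xF3 = 11110011 → 4-byte char #1 = F3 8B B7 93.
Offset 4: leading byte 0xF3 = 11110011 → 4-byte char #2 = F3 92 BE 9C.
Offset 8: leading byte 0xE9 = 11101001 → 3-byte char #3 = E9 9B 8C.
Offset 11: leading byte 0xD8 = 11011000 → 2-byte char #4 = D8 A2.
Offset 13: leading byte 0xDF = 11011111 → 2-byte char #5 = DF 80.
Leading byte 0xDF = 11011111 matches 110xxxxx → 2-byte sequence.
Byte 1: 0xDF = 11011111, payload 11111 (5 bits).
Byte 2: 0x80 = 10000000 (10xxxxxx ✓), payload 000000.
Concatenate: 11111000000 = 0x7C0 (11 bits → U+07C0).

U+07C0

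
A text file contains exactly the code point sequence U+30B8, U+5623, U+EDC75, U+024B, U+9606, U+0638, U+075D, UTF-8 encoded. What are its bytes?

U+30B8: 3-byte form → E3 82 B8.
U+5623: 3-byte form → E5 98 A3.
U+EDC75: 4-byte form → F3 AD B1 B5.
U+024B: 2-byte form → C9 8B.
U+9606: 3-byte form → E9 98 86.
U+0638: 2-byte form → D8 B8.
U+075D: 2-byte form → DD 9D.
Concatenated (19 bytes): E3 82 B8 E5 98 A3 F3 AD B1 B5 C9 8B E9 98 86 D8 B8 DD 9D.

E3 82 B8 E5 98 A3 F3 AD B1 B5 C9 8B E9 98 86 D8 B8 DD 9D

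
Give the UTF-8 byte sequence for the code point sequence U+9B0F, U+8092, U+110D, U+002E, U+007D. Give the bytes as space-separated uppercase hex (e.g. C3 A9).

U+9B0F: 3-byte form → E9 AC 8F.
U+8092: 3-byte form → E8 82 92.
U+110D: 3-byte form → E1 84 8D.
U+002E: 1-byte form → 2E.
U+007D: 1-byte form → 7D.
Concatenated (11 bytes): E9 AC 8F E8 82 92 E1 84 8D 2E 7D.

E9 AC 8F E8 82 92 E1 84 8D 2E 7D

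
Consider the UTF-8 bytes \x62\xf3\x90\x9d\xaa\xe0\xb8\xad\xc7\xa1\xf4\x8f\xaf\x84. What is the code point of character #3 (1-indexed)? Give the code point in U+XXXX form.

U+0E2D

Offset 0: leading byte 0x62 = 01100010 → 1-byte char #1 = 62.
Offset 1: leading byte 0xF3 = 11110011 → 4-byte char #2 = F3 90 9D AA.
Offset 5: leading byte 0xE0 = 11100000 → 3-byte char #3 = E0 B8 AD.
Leading byte 0xE0 = 11100000 matches 1110xxxx → 3-byte sequence.
Byte 1: 0xE0 = 11100000, payload 0000 (4 bits).
Byte 2: 0xB8 = 10111000 (10xxxxxx ✓), payload 111000.
Byte 3: 0xAD = 10101101 (10xxxxxx ✓), payload 101101.
Concatenate: 0000111000101101 = 0xE2D (16 bits → U+0E2D).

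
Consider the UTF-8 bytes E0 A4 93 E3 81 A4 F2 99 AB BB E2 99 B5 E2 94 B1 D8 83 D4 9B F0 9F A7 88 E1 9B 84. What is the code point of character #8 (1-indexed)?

U+1F9C8

Offset 0: leading byte 0xE0 = 11100000 → 3-byte char #1 = E0 A4 93.
Offset 3: leading byte 0xE3 = 11100011 → 3-byte char #2 = E3 81 A4.
Offset 6: leading byte 0xF2 = 11110010 → 4-byte char #3 = F2 99 AB BB.
Offset 10: leading byte 0xE2 = 11100010 → 3-byte char #4 = E2 99 B5.
Offset 13: leading byte 0xE2 = 11100010 → 3-byte char #5 = E2 94 B1.
Offset 16: leading byte 0xD8 = 11011000 → 2-byte char #6 = D8 83.
Offset 18: leading byte 0xD4 = 11010100 → 2-byte char #7 = D4 9B.
Offset 20: leading byte 0xF0 = 11110000 → 4-byte char #8 = F0 9F A7 88.
Leading byte 0xF0 = 11110000 matches 11110xxx → 4-byte sequence.
Byte 1: 0xF0 = 11110000, payload 000 (3 bits).
Byte 2: 0x9F = 10011111 (10xxxxxx ✓), payload 011111.
Byte 3: 0xA7 = 10100111 (10xxxxxx ✓), payload 100111.
Byte 4: 0x88 = 10001000 (10xxxxxx ✓), payload 001000.
Concatenate: 000011111100111001000 = 0x1F9C8 (21 bits → U+1F9C8).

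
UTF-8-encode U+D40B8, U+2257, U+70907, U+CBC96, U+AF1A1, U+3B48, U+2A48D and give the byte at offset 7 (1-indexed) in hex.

1-indexed offset 7 is 0-indexed offset 6.
U+D40B8 → 4-byte form F3 94 82 B8 at offsets 0–3.
U+2257 → 3-byte form E2 89 97 at offsets 4–6.
Offset 6 falls in char 2's range; it's byte 3 of E2 89 97 = 0x97.

0x97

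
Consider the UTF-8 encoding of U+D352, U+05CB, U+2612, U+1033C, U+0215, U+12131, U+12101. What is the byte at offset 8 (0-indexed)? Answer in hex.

U+D352 → 3-byte form ED 8D 92 at offsets 0–2.
U+05CB → 2-byte form D7 8B at offsets 3–4.
U+2612 → 3-byte form E2 98 92 at offsets 5–7.
U+1033C → 4-byte form F0 90 8C BC at offsets 8–11.
Offset 8 falls in char 4's range; it's byte 1 of F0 90 8C BC = 0xF0.

0xF0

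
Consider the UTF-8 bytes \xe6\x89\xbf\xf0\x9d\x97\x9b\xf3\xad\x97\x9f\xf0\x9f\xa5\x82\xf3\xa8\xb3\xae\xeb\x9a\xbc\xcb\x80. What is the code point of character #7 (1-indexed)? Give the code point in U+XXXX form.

Offset 0: leading byte 0xE6 = 11100110 → 3-byte char #1 = E6 89 BF.
Offset 3: leading byte 0xF0 = 11110000 → 4-byte char #2 = F0 9D 97 9B.
Offset 7: leading byte 0xF3 = 11110011 → 4-byte char #3 = F3 AD 97 9F.
Offset 11: leading byte 0xF0 = 11110000 → 4-byte char #4 = F0 9F A5 82.
Offset 15: leading byte 0xF3 = 11110011 → 4-byte char #5 = F3 A8 B3 AE.
Offset 19: leading byte 0xEB = 11101011 → 3-byte char #6 = EB 9A BC.
Offset 22: leading byte 0xCB = 11001011 → 2-byte char #7 = CB 80.
Leading byte 0xCB = 11001011 matches 110xxxxx → 2-byte sequence.
Byte 1: 0xCB = 11001011, payload 01011 (5 bits).
Byte 2: 0x80 = 10000000 (10xxxxxx ✓), payload 000000.
Concatenate: 01011000000 = 0x2C0 (11 bits → U+02C0).

U+02C0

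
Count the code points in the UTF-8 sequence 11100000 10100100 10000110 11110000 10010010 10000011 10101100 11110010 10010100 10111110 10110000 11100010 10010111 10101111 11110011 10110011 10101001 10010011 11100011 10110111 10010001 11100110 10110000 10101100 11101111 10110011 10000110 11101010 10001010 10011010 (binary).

Byte at offset 0: 0xE0 = 11100000 → 3-byte char (#1). Advance 3.
Byte at offset 3: 0xF0 = 11110000 → 4-byte char (#2). Advance 4.
Byte at offset 7: 0xF2 = 11110010 → 4-byte char (#3). Advance 4.
Byte at offset 11: 0xE2 = 11100010 → 3-byte char (#4). Advance 3.
Byte at offset 14: 0xF3 = 11110011 → 4-byte char (#5). Advance 4.
Byte at offset 18: 0xE3 = 11100011 → 3-byte char (#6). Advance 3.
Byte at offset 21: 0xE6 = 11100110 → 3-byte char (#7). Advance 3.
Byte at offset 24: 0xEF = 11101111 → 3-byte char (#8). Advance 3.
Byte at offset 27: 0xEA = 11101010 → 3-byte char (#9). Advance 3.
Reached end at offset 30 after 9 code points.

9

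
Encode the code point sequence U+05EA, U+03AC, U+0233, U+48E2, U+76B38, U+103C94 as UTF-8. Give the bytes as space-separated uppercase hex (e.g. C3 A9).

U+05EA: 2-byte form → D7 AA.
U+03AC: 2-byte form → CE AC.
U+0233: 2-byte form → C8 B3.
U+48E2: 3-byte form → E4 A3 A2.
U+76B38: 4-byte form → F1 B6 AC B8.
U+103C94: 4-byte form → F4 83 B2 94.
Concatenated (17 bytes): D7 AA CE AC C8 B3 E4 A3 A2 F1 B6 AC B8 F4 83 B2 94.

D7 AA CE AC C8 B3 E4 A3 A2 F1 B6 AC B8 F4 83 B2 94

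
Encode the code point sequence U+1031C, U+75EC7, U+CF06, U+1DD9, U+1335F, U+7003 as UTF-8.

U+1031C: 4-byte form → F0 90 8C 9C.
U+75EC7: 4-byte form → F1 B5 BB 87.
U+CF06: 3-byte form → EC BC 86.
U+1DD9: 3-byte form → E1 B7 99.
U+1335F: 4-byte form → F0 93 8D 9F.
U+7003: 3-byte form → E7 80 83.
Concatenated (21 bytes): F0 90 8C 9C F1 B5 BB 87 EC BC 86 E1 B7 99 F0 93 8D 9F E7 80 83.

F0 90 8C 9C F1 B5 BB 87 EC BC 86 E1 B7 99 F0 93 8D 9F E7 80 83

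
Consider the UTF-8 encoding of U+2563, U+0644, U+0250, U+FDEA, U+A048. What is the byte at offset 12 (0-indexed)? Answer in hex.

U+2563 → 3-byte form E2 95 A3 at offsets 0–2.
U+0644 → 2-byte form D9 84 at offsets 3–4.
U+0250 → 2-byte form C9 90 at offsets 5–6.
U+FDEA → 3-byte form EF B7 AA at offsets 7–9.
U+A048 → 3-byte form EA 81 88 at offsets 10–12.
Offset 12 falls in char 5's range; it's byte 3 of EA 81 88 = 0x88.

0x88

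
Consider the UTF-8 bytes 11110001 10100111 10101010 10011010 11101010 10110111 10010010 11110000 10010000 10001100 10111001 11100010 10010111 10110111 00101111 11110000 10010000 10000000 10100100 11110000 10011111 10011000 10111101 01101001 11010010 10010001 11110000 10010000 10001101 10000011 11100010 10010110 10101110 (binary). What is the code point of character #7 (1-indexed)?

U+1F63D

Offset 0: leading byte 0xF1 = 11110001 → 4-byte char #1 = F1 A7 AA 9A.
Offset 4: leading byte 0xEA = 11101010 → 3-byte char #2 = EA B7 92.
Offset 7: leading byte 0xF0 = 11110000 → 4-byte char #3 = F0 90 8C B9.
Offset 11: leading byte 0xE2 = 11100010 → 3-byte char #4 = E2 97 B7.
Offset 14: leading byte 0x2F = 00101111 → 1-byte char #5 = 2F.
Offset 15: leading byte 0xF0 = 11110000 → 4-byte char #6 = F0 90 80 A4.
Offset 19: leading byte 0xF0 = 11110000 → 4-byte char #7 = F0 9F 98 BD.
Leading byte 0xF0 = 11110000 matches 11110xxx → 4-byte sequence.
Byte 1: 0xF0 = 11110000, payload 000 (3 bits).
Byte 2: 0x9F = 10011111 (10xxxxxx ✓), payload 011111.
Byte 3: 0x98 = 10011000 (10xxxxxx ✓), payload 011000.
Byte 4: 0xBD = 10111101 (10xxxxxx ✓), payload 111101.
Concatenate: 000011111011000111101 = 0x1F63D (21 bits → U+1F63D).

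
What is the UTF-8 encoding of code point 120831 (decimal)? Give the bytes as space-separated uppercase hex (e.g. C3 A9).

F0 9D 9F BF

U+1D7FF = 0x1D7FF = 120831 decimal. In range U+10000–U+10FFFF → 4-byte form: 11110xxx 10xxxxxx 10xxxxxx 10xxxxxx.
Binary (21 bits): 000011101011111111111.
Split 3+6+6+6: 000 | 011101 | 011111 | 111111.
Byte 1: 11110000 = 0xF0.
Byte 2: 10011101 = 0x9D.
Byte 3: 10011111 = 0x9F.
Byte 4: 10111111 = 0xBF.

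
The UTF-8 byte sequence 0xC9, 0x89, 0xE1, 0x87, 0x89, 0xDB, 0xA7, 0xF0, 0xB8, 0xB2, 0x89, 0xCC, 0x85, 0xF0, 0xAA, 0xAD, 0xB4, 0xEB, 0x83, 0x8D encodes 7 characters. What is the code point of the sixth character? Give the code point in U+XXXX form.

U+2AB74

Offset 0: leading byte 0xC9 = 11001001 → 2-byte char #1 = C9 89.
Offset 2: leading byte 0xE1 = 11100001 → 3-byte char #2 = E1 87 89.
Offset 5: leading byte 0xDB = 11011011 → 2-byte char #3 = DB A7.
Offset 7: leading byte 0xF0 = 11110000 → 4-byte char #4 = F0 B8 B2 89.
Offset 11: leading byte 0xCC = 11001100 → 2-byte char #5 = CC 85.
Offset 13: leading byte 0xF0 = 11110000 → 4-byte char #6 = F0 AA AD B4.
Leading byte 0xF0 = 11110000 matches 11110xxx → 4-byte sequence.
Byte 1: 0xF0 = 11110000, payload 000 (3 bits).
Byte 2: 0xAA = 10101010 (10xxxxxx ✓), payload 101010.
Byte 3: 0xAD = 10101101 (10xxxxxx ✓), payload 101101.
Byte 4: 0xB4 = 10110100 (10xxxxxx ✓), payload 110100.
Concatenate: 000101010101101110100 = 0x2AB74 (21 bits → U+2AB74).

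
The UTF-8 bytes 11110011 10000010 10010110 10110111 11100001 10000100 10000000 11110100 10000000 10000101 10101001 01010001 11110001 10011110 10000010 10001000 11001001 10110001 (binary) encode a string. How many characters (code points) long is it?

6

Byte at offset 0: 0xF3 = 11110011 → 4-byte char (#1). Advance 4.
Byte at offset 4: 0xE1 = 11100001 → 3-byte char (#2). Advance 3.
Byte at offset 7: 0xF4 = 11110100 → 4-byte char (#3). Advance 4.
Byte at offset 11: 0x51 = 01010001 → 1-byte char (#4). Advance 1.
Byte at offset 12: 0xF1 = 11110001 → 4-byte char (#5). Advance 4.
Byte at offset 16: 0xC9 = 11001001 → 2-byte char (#6). Advance 2.
Reached end at offset 18 after 6 code points.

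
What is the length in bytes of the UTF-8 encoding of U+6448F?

U+6448F = 0x6448F. UTF-8 uses 1 byte below 0x80, 2 below 0x800, 3 below 0x10000, 4 up to 0x10FFFF. 0x6448F is in U+10000–U+10FFFF → 4 bytes.

4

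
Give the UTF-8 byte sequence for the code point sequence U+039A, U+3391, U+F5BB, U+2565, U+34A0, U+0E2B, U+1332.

U+039A: 2-byte form → CE 9A.
U+3391: 3-byte form → E3 8E 91.
U+F5BB: 3-byte form → EF 96 BB.
U+2565: 3-byte form → E2 95 A5.
U+34A0: 3-byte form → E3 92 A0.
U+0E2B: 3-byte form → E0 B8 AB.
U+1332: 3-byte form → E1 8C B2.
Concatenated (20 bytes): CE 9A E3 8E 91 EF 96 BB E2 95 A5 E3 92 A0 E0 B8 AB E1 8C B2.

CE 9A E3 8E 91 EF 96 BB E2 95 A5 E3 92 A0 E0 B8 AB E1 8C B2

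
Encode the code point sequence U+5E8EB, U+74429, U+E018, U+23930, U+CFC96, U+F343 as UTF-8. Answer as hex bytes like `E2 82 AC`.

U+5E8EB: 4-byte form → F1 9E A3 AB.
U+74429: 4-byte form → F1 B4 90 A9.
U+E018: 3-byte form → EE 80 98.
U+23930: 4-byte form → F0 A3 A4 B0.
U+CFC96: 4-byte form → F3 8F B2 96.
U+F343: 3-byte form → EF 8D 83.
Concatenated (22 bytes): F1 9E A3 AB F1 B4 90 A9 EE 80 98 F0 A3 A4 B0 F3 8F B2 96 EF 8D 83.

F1 9E A3 AB F1 B4 90 A9 EE 80 98 F0 A3 A4 B0 F3 8F B2 96 EF 8D 83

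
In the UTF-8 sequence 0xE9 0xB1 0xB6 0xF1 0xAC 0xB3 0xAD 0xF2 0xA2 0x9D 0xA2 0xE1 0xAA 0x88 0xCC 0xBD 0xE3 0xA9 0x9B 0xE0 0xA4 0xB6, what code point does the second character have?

U+6CCED

Offset 0: leading byte 0xE9 = 11101001 → 3-byte char #1 = E9 B1 B6.
Offset 3: leading byte 0xF1 = 11110001 → 4-byte char #2 = F1 AC B3 AD.
Leading byte 0xF1 = 11110001 matches 11110xxx → 4-byte sequence.
Byte 1: 0xF1 = 11110001, payload 001 (3 bits).
Byte 2: 0xAC = 10101100 (10xxxxxx ✓), payload 101100.
Byte 3: 0xB3 = 10110011 (10xxxxxx ✓), payload 110011.
Byte 4: 0xAD = 10101101 (10xxxxxx ✓), payload 101101.
Concatenate: 001101100110011101101 = 0x6CCED (21 bits → U+6CCED).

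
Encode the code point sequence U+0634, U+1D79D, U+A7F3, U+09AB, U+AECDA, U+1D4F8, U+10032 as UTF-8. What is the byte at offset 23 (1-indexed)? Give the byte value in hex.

0x80

1-indexed offset 23 is 0-indexed offset 22.
U+0634 → 2-byte form D8 B4 at offsets 0–1.
U+1D79D → 4-byte form F0 9D 9E 9D at offsets 2–5.
U+A7F3 → 3-byte form EA 9F B3 at offsets 6–8.
U+09AB → 3-byte form E0 A6 AB at offsets 9–11.
U+AECDA → 4-byte form F2 AE B3 9A at offsets 12–15.
U+1D4F8 → 4-byte form F0 9D 93 B8 at offsets 16–19.
U+10032 → 4-byte form F0 90 80 B2 at offsets 20–23.
Offset 22 falls in char 7's range; it's byte 3 of F0 90 80 B2 = 0x80.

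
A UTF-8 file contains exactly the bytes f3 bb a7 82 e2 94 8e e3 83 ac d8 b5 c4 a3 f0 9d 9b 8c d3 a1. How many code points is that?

7

Byte at offset 0: 0xF3 = 11110011 → 4-byte char (#1). Advance 4.
Byte at offset 4: 0xE2 = 11100010 → 3-byte char (#2). Advance 3.
Byte at offset 7: 0xE3 = 11100011 → 3-byte char (#3). Advance 3.
Byte at offset 10: 0xD8 = 11011000 → 2-byte char (#4). Advance 2.
Byte at offset 12: 0xC4 = 11000100 → 2-byte char (#5). Advance 2.
Byte at offset 14: 0xF0 = 11110000 → 4-byte char (#6). Advance 4.
Byte at offset 18: 0xD3 = 11010011 → 2-byte char (#7). Advance 2.
Reached end at offset 20 after 7 code points.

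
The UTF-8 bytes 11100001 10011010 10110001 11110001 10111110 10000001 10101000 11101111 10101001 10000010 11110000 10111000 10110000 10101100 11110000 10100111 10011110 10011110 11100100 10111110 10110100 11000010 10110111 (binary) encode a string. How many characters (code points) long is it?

7

Byte at offset 0: 0xE1 = 11100001 → 3-byte char (#1). Advance 3.
Byte at offset 3: 0xF1 = 11110001 → 4-byte char (#2). Advance 4.
Byte at offset 7: 0xEF = 11101111 → 3-byte char (#3). Advance 3.
Byte at offset 10: 0xF0 = 11110000 → 4-byte char (#4). Advance 4.
Byte at offset 14: 0xF0 = 11110000 → 4-byte char (#5). Advance 4.
Byte at offset 18: 0xE4 = 11100100 → 3-byte char (#6). Advance 3.
Byte at offset 21: 0xC2 = 11000010 → 2-byte char (#7). Advance 2.
Reached end at offset 23 after 7 code points.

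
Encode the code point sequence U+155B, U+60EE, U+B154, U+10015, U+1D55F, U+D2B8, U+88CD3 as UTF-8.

E1 95 9B E6 83 AE EB 85 94 F0 90 80 95 F0 9D 95 9F ED 8A B8 F2 88 B3 93

U+155B: 3-byte form → E1 95 9B.
U+60EE: 3-byte form → E6 83 AE.
U+B154: 3-byte form → EB 85 94.
U+10015: 4-byte form → F0 90 80 95.
U+1D55F: 4-byte form → F0 9D 95 9F.
U+D2B8: 3-byte form → ED 8A B8.
U+88CD3: 4-byte form → F2 88 B3 93.
Concatenated (24 bytes): E1 95 9B E6 83 AE EB 85 94 F0 90 80 95 F0 9D 95 9F ED 8A B8 F2 88 B3 93.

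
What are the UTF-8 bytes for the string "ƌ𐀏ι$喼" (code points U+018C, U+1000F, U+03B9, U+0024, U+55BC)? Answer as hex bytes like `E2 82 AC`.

U+018C: 2-byte form → C6 8C.
U+1000F: 4-byte form → F0 90 80 8F.
U+03B9: 2-byte form → CE B9.
U+0024: 1-byte form → 24.
U+55BC: 3-byte form → E5 96 BC.
Concatenated (12 bytes): C6 8C F0 90 80 8F CE B9 24 E5 96 BC.

C6 8C F0 90 80 8F CE B9 24 E5 96 BC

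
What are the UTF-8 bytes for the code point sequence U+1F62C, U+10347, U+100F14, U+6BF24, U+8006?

F0 9F 98 AC F0 90 8D 87 F4 80 BC 94 F1 AB BC A4 E8 80 86

U+1F62C: 4-byte form → F0 9F 98 AC.
U+10347: 4-byte form → F0 90 8D 87.
U+100F14: 4-byte form → F4 80 BC 94.
U+6BF24: 4-byte form → F1 AB BC A4.
U+8006: 3-byte form → E8 80 86.
Concatenated (19 bytes): F0 9F 98 AC F0 90 8D 87 F4 80 BC 94 F1 AB BC A4 E8 80 86.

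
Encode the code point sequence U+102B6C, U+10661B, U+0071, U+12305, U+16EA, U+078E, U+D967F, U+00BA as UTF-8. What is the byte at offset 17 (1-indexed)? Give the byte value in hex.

1-indexed offset 17 is 0-indexed offset 16.
U+102B6C → 4-byte form F4 82 AD AC at offsets 0–3.
U+10661B → 4-byte form F4 86 98 9B at offsets 4–7.
U+0071 → 1-byte form 71 at offsets 8–8.
U+12305 → 4-byte form F0 92 8C 85 at offsets 9–12.
U+16EA → 3-byte form E1 9B AA at offsets 13–15.
U+078E → 2-byte form DE 8E at offsets 16–17.
Offset 16 falls in char 6's range; it's byte 1 of DE 8E = 0xDE.

0xDE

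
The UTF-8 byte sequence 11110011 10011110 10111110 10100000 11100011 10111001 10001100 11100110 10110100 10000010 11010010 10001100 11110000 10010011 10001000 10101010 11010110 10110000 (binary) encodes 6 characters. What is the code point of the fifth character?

Offset 0: leading byte 0xF3 = 11110011 → 4-byte char #1 = F3 9E BE A0.
Offset 4: leading byte 0xE3 = 11100011 → 3-byte char #2 = E3 B9 8C.
Offset 7: leading byte 0xE6 = 11100110 → 3-byte char #3 = E6 B4 82.
Offset 10: leading byte 0xD2 = 11010010 → 2-byte char #4 = D2 8C.
Offset 12: leading byte 0xF0 = 11110000 → 4-byte char #5 = F0 93 88 AA.
Leading byte 0xF0 = 11110000 matches 11110xxx → 4-byte sequence.
Byte 1: 0xF0 = 11110000, payload 000 (3 bits).
Byte 2: 0x93 = 10010011 (10xxxxxx ✓), payload 010011.
Byte 3: 0x88 = 10001000 (10xxxxxx ✓), payload 001000.
Byte 4: 0xAA = 10101010 (10xxxxxx ✓), payload 101010.
Concatenate: 000010011001000101010 = 0x1322A (21 bits → U+1322A).

U+1322A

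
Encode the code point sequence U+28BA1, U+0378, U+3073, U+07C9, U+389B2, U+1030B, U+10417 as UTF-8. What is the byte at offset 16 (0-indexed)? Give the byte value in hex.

0x90

U+28BA1 → 4-byte form F0 A8 AE A1 at offsets 0–3.
U+0378 → 2-byte form CD B8 at offsets 4–5.
U+3073 → 3-byte form E3 81 B3 at offsets 6–8.
U+07C9 → 2-byte form DF 89 at offsets 9–10.
U+389B2 → 4-byte form F0 B8 A6 B2 at offsets 11–14.
U+1030B → 4-byte form F0 90 8C 8B at offsets 15–18.
Offset 16 falls in char 6's range; it's byte 2 of F0 90 8C 8B = 0x90.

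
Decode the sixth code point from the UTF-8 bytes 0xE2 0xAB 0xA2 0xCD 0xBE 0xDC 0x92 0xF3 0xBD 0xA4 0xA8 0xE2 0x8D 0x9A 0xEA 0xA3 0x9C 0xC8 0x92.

Offset 0: leading byte 0xE2 = 11100010 → 3-byte char #1 = E2 AB A2.
Offset 3: leading byte 0xCD = 11001101 → 2-byte char #2 = CD BE.
Offset 5: leading byte 0xDC = 11011100 → 2-byte char #3 = DC 92.
Offset 7: leading byte 0xF3 = 11110011 → 4-byte char #4 = F3 BD A4 A8.
Offset 11: leading byte 0xE2 = 11100010 → 3-byte char #5 = E2 8D 9A.
Offset 14: leading byte 0xEA = 11101010 → 3-byte char #6 = EA A3 9C.
Leading byte 0xEA = 11101010 matches 1110xxxx → 3-byte sequence.
Byte 1: 0xEA = 11101010, payload 1010 (4 bits).
Byte 2: 0xA3 = 10100011 (10xxxxxx ✓), payload 100011.
Byte 3: 0x9C = 10011100 (10xxxxxx ✓), payload 011100.
Concatenate: 1010100011011100 = 0xA8DC (16 bits → U+A8DC).

U+A8DC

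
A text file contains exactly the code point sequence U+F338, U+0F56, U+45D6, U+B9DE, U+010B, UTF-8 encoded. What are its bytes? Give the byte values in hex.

U+F338: 3-byte form → EF 8C B8.
U+0F56: 3-byte form → E0 BD 96.
U+45D6: 3-byte form → E4 97 96.
U+B9DE: 3-byte form → EB A7 9E.
U+010B: 2-byte form → C4 8B.
Concatenated (14 bytes): EF 8C B8 E0 BD 96 E4 97 96 EB A7 9E C4 8B.

EF 8C B8 E0 BD 96 E4 97 96 EB A7 9E C4 8B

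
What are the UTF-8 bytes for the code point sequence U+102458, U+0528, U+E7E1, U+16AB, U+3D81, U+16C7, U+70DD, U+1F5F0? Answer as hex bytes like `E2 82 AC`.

F4 82 91 98 D4 A8 EE 9F A1 E1 9A AB E3 B6 81 E1 9B 87 E7 83 9D F0 9F 97 B0

U+102458: 4-byte form → F4 82 91 98.
U+0528: 2-byte form → D4 A8.
U+E7E1: 3-byte form → EE 9F A1.
U+16AB: 3-byte form → E1 9A AB.
U+3D81: 3-byte form → E3 B6 81.
U+16C7: 3-byte form → E1 9B 87.
U+70DD: 3-byte form → E7 83 9D.
U+1F5F0: 4-byte form → F0 9F 97 B0.
Concatenated (25 bytes): F4 82 91 98 D4 A8 EE 9F A1 E1 9A AB E3 B6 81 E1 9B 87 E7 83 9D F0 9F 97 B0.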